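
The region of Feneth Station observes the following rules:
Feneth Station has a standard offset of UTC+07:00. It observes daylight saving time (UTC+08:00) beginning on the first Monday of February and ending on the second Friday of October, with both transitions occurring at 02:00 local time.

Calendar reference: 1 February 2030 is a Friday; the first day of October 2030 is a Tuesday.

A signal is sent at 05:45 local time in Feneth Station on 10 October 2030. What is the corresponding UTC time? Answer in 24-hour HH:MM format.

21:45

1 February 2030 is a Friday, so the first Monday is February 4.
1 October 2030 is a Tuesday, so the first Friday is October 4 and the second is October 11.
10 October 2030 lies within the daylight-saving period (4 February – 11 October), so Feneth Station is on daylight time, UTC+08:00.
05:45 local − 8h = 21:45 UTC (rolling into the previous day, 9 October 2030).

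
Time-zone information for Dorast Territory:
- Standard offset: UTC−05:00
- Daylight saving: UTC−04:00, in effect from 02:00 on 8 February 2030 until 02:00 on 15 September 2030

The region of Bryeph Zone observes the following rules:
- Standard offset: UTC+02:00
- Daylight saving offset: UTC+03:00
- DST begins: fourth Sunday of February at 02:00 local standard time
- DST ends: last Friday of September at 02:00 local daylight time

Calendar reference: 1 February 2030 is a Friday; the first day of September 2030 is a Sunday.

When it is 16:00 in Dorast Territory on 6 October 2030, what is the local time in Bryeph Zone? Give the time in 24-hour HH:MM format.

23:00

Daylight saving runs 8 February – 15 September; 6 October 2030 is outside that window, so Dorast Territory is on standard time at UTC−05:00.
16:00 Dorast Territory + 5h = 21:00 UTC.
1 February 2030 is a Friday, so the first Sunday is February 3 and the fourth is February 24.
1 September 2030 is a Sunday, so Fridays fall on 6, 13, 20, 27; the last is September 27.
At the standard offset (UTC+02:00), 21:00 UTC + 2h = 23:00 Bryeph Zone standard time.
Daylight saving runs 24 February – 27 September; the standard-time date in Bryeph Zone, 6 October 2030, is outside that window, so Bryeph Zone is on standard time at UTC+02:00.
21:00 UTC + 2h = 23:00 Bryeph Zone.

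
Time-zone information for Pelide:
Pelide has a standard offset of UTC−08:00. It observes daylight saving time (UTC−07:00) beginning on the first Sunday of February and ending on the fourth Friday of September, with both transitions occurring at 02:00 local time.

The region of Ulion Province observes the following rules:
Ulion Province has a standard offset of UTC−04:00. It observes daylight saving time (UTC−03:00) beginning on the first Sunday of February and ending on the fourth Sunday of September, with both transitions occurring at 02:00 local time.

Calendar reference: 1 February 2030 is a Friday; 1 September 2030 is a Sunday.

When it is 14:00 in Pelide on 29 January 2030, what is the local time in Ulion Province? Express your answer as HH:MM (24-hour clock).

1 February 2030 is a Friday, so the first Sunday is February 3.
1 September 2030 is a Sunday, so the first Friday is September 6 and the fourth is September 27.
29 January 2030 does not fall between 3 February and 27 September, so daylight saving is not in effect and Pelide is at UTC−08:00.
14:00 Pelide + 8h = 22:00 UTC.
1 February 2030 is a Friday, so the first Sunday is February 3.
1 September 2030 is a Sunday, so the first Sunday is September 1 and the fourth is September 22.
At the standard offset (UTC−04:00), 22:00 UTC − 4h = 18:00 Ulion Province standard time.
The standard-time date in Ulion Province, 29 January 2030, is outside the daylight-saving period (3 February – 22 September), so Ulion Province is on standard time, UTC−04:00.
22:00 UTC − 4h = 18:00 Ulion Province.

18:00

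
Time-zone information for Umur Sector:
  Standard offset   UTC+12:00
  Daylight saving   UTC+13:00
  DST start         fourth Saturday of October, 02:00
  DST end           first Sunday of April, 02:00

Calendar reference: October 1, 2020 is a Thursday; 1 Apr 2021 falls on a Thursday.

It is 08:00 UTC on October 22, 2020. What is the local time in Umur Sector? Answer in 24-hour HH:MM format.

1 October 2020 is a Thursday, so the first Saturday is October 3 and the fourth is October 24.
1 April 2021 is a Thursday, so the first Sunday is April 4.
At the standard offset (UTC+12:00), 08:00 UTC + 12h = 20:00 Umur Sector standard time.
The standard-time date in Umur Sector, October 22, 2020, is outside the daylight-saving period (24 October 2020 – 4 April 2021), so Umur Sector is on standard time, UTC+12:00.
08:00 UTC + 12h = 20:00 local.

20:00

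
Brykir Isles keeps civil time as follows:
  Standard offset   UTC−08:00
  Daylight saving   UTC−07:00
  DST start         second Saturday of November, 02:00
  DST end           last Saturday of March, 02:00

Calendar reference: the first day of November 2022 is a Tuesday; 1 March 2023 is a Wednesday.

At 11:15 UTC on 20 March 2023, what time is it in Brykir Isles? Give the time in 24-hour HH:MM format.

1 November 2022 is a Tuesday, so the first Saturday is November 5 and the second is November 12.
1 March 2023 is a Wednesday, so Saturdays fall on 4, 11, 18, 25; the last is March 25.
At the standard offset (UTC−08:00), 11:15 UTC − 8h = 03:15 Brykir Isles standard time.
Daylight saving runs 12 November 2022 – 25 March 2023; the standard-time date in Brykir Isles, 20 March 2023, is inside that window, so Brykir Isles is at UTC−07:00.
11:15 UTC − 7h = 04:15 local.

04:15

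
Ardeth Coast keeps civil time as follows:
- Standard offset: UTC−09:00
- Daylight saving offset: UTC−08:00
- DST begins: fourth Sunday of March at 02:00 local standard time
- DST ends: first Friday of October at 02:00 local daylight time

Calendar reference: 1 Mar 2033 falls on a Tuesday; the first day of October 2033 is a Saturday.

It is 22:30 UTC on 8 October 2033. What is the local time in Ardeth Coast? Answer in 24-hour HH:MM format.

1 March 2033 is a Tuesday, so the first Sunday is March 6 and the fourth is March 27.
1 October 2033 is a Saturday, so the first Friday is October 7.
At the standard offset (UTC−09:00), 22:30 UTC − 9h = 13:30 Ardeth Coast standard time.
Daylight saving runs 27 March – 7 October; the standard-time date in Ardeth Coast, 8 October 2033, is outside that window, so Ardeth Coast is on standard time at UTC−09:00.
22:30 UTC − 9h = 13:30 local.

13:30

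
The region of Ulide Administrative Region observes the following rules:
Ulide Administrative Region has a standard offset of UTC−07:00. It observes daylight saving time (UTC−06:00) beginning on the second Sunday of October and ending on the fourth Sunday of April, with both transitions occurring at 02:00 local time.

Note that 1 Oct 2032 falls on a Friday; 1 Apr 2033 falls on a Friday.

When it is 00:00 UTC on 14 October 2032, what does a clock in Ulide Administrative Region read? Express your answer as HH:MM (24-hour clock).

18:00

1 October 2032 is a Friday, so the first Sunday is October 3 and the second is October 10.
1 April 2033 is a Friday, so the first Sunday is April 3 and the fourth is April 24.
At the standard offset (UTC−07:00), 00:00 UTC − 7h = 17:00 Ulide Administrative Region standard time (rolling into the previous day, 13 October 2032).
The standard-time date in Ulide Administrative Region, 13 October 2032, lies within the daylight-saving period (10 October 2032 – 24 April 2033), so Ulide Administrative Region is on daylight time, UTC−06:00.
00:00 UTC − 6h = 18:00 local (rolling into the previous day, 13 October 2032).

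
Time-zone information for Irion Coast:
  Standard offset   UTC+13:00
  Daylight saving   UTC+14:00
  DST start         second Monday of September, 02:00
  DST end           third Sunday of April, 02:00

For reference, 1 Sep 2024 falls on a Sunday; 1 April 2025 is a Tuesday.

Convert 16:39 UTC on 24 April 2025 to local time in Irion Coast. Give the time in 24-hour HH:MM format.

1 September 2024 is a Sunday, so the first Monday is September 2 and the second is September 9.
1 April 2025 is a Tuesday, so the first Sunday is April 6 and the third is April 20.
At the standard offset (UTC+13:00), 16:39 UTC + 13h = 05:39 Irion Coast standard time (rolling into the next day, 25 April 2025).
The standard-time date in Irion Coast, 25 April 2025, does not fall between 9 September 2024 and 20 April 2025, so daylight saving is not in effect and Irion Coast is at UTC+13:00.
16:39 UTC + 13h = 05:39 local (rolling into the next day, 25 April 2025).

05:39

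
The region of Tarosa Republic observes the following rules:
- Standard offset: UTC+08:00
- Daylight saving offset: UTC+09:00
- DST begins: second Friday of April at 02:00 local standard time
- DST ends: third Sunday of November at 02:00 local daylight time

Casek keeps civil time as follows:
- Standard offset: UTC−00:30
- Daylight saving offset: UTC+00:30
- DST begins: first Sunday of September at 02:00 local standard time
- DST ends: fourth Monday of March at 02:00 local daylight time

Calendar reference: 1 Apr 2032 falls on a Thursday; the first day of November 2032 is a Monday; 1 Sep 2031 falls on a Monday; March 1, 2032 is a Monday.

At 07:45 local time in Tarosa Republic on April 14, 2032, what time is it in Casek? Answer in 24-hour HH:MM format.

22:15

1 April 2032 is a Thursday, so the first Friday is April 2 and the second is April 9.
1 November 2032 is a Monday, so the first Sunday is November 7 and the third is November 21.
Daylight saving runs 9 April – 21 November; April 14, 2032 is inside that window, so Tarosa Republic is at UTC+09:00.
07:45 Tarosa Republic − 9h = 22:45 UTC (rolling into the previous day, 13 April 2032).
1 September 2031 is a Monday, so the first Sunday is September 7.
1 March 2032 is a Monday, so the first Monday is March 1 and the fourth is March 22.
At the standard offset (UTC−00:30), 22:45 UTC − 0h30m = 22:15 Casek standard time.
The standard-time date in Casek, April 13, 2032, is outside the daylight-saving period (7 September 2031 – 22 March 2032), so Casek is on standard time, UTC−00:30.
22:45 UTC − 0h30m = 22:15 Casek.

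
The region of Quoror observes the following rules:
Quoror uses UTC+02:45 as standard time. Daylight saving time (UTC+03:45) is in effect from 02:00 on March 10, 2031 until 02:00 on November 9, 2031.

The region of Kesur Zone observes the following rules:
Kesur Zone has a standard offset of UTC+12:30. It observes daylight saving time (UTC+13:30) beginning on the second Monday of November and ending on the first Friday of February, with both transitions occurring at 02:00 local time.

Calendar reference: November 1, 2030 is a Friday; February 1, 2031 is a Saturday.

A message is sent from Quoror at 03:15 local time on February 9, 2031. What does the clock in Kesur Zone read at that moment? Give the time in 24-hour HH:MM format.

Daylight saving runs 10 March – 9 November; February 9, 2031 is outside that window, so Quoror is on standard time at UTC+02:45.
03:15 Quoror − 2h45m = 00:30 UTC.
1 November 2030 is a Friday, so the first Monday is November 4 and the second is November 11.
1 February 2031 is a Saturday, so the first Friday is February 7.
At the standard offset (UTC+12:30), 00:30 UTC + 12h30m = 13:00 Kesur Zone standard time.
The standard-time date in Kesur Zone, February 9, 2031, is outside the daylight-saving period (11 November 2030 – 7 February 2031), so Kesur Zone is on standard time, UTC+12:30.
00:30 UTC + 12h30m = 13:00 Kesur Zone.

13:00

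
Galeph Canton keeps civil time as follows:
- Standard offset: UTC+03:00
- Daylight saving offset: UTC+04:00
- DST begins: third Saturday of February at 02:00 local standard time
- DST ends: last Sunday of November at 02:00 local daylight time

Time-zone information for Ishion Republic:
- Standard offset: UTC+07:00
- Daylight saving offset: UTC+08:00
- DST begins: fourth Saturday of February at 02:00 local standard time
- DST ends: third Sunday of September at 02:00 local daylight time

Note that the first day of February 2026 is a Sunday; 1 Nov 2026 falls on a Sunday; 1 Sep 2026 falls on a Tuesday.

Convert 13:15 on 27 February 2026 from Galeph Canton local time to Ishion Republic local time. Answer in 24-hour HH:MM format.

16:15

1 February 2026 is a Sunday, so the first Saturday is February 7 and the third is February 21.
1 November 2026 is a Sunday, so Sundays fall on 1, 8, 15, 22, 29; the last is November 29.
27 February 2026 lies within the daylight-saving period (21 February – 29 November), so Galeph Canton is on daylight time, UTC+04:00.
13:15 Galeph Canton − 4h = 09:15 UTC.
1 February 2026 is a Sunday, so the first Saturday is February 7 and the fourth is February 28.
1 September 2026 is a Tuesday, so the first Sunday is September 6 and the third is September 20.
At the standard offset (UTC+07:00), 09:15 UTC + 7h = 16:15 Ishion Republic standard time.
Daylight saving runs 28 February – 20 September; the standard-time date in Ishion Republic, 27 February 2026, is outside that window, so Ishion Republic is on standard time at UTC+07:00.
09:15 UTC + 7h = 16:15 Ishion Republic.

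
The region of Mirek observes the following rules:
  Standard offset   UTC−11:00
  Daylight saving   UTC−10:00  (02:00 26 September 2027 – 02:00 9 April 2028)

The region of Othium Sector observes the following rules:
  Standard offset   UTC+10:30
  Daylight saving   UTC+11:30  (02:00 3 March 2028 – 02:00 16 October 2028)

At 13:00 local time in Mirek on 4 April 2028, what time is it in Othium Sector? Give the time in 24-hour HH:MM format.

10:30

4 April 2028 lies within the daylight-saving period (26 September 2027 – 9 April 2028), so Mirek is on daylight time, UTC−10:00.
13:00 Mirek + 10h = 23:00 UTC.
At the standard offset (UTC+10:30), 23:00 UTC + 10h30m = 09:30 Othium Sector standard time (rolling into the next day, 5 April 2028).
The standard-time date in Othium Sector, 5 April 2028, lies within the daylight-saving period (3 March – 16 October), so Othium Sector is on daylight time, UTC+11:30.
23:00 UTC + 11h30m = 10:30 Othium Sector (rolling into the next day, 5 April 2028).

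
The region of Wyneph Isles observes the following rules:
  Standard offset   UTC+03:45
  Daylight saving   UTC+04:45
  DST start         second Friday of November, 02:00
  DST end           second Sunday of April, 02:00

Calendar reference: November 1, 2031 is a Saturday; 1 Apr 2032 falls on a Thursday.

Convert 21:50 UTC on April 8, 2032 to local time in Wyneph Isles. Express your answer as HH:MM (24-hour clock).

1 November 2031 is a Saturday, so the first Friday is November 7 and the second is November 14.
1 April 2032 is a Thursday, so the first Sunday is April 4 and the second is April 11.
At the standard offset (UTC+03:45), 21:50 UTC + 3h45m = 01:35 Wyneph Isles standard time (rolling into the next day, 9 April 2032).
The standard-time date in Wyneph Isles, April 9, 2032, falls between 14 November 2031 and 11 April 2032, so daylight saving is in effect and Wyneph Isles is at UTC+04:45.
21:50 UTC + 4h45m = 02:35 local (rolling into the next day, 9 April 2032).

02:35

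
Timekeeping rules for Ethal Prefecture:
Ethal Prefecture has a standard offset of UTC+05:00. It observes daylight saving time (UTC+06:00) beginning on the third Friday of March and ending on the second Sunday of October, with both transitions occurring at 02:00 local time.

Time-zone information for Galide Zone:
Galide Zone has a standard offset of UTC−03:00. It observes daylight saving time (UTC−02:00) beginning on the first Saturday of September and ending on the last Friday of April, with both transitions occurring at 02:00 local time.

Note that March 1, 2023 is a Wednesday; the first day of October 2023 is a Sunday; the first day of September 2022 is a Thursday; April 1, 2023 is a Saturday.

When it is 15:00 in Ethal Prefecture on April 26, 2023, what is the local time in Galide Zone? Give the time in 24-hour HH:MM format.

07:00

1 March 2023 is a Wednesday, so the first Friday is March 3 and the third is March 17.
1 October 2023 is a Sunday, so the first Sunday is October 1 and the second is October 8.
April 26, 2023 falls between 17 March and 8 October, so daylight saving is in effect and Ethal Prefecture is at UTC+06:00.
15:00 Ethal Prefecture − 6h = 09:00 UTC.
1 September 2022 is a Thursday, so the first Saturday is September 3.
1 April 2023 is a Saturday, so Fridays fall on 7, 14, 21, 28; the last is April 28.
At the standard offset (UTC−03:00), 09:00 UTC − 3h = 06:00 Galide Zone standard time.
Daylight saving runs 3 September 2022 – 28 April 2023; the standard-time date in Galide Zone, April 26, 2023, is inside that window, so Galide Zone is at UTC−02:00.
09:00 UTC − 2h = 07:00 Galide Zone.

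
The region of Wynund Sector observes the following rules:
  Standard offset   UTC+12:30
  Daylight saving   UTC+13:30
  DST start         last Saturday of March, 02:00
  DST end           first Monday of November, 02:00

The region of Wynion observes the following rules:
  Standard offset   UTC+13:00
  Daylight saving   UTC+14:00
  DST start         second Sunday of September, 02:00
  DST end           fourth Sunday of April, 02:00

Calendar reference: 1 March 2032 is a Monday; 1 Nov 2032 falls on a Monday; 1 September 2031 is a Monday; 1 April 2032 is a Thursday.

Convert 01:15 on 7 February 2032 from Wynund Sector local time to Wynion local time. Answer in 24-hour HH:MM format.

02:45

1 March 2032 is a Monday, so Saturdays fall on 6, 13, 20, 27; the last is March 27.
1 November 2032 is a Monday, so the first Monday is November 1.
7 February 2032 is outside the daylight-saving period (27 March – 1 November), so Wynund Sector is on standard time, UTC+12:30.
01:15 Wynund Sector − 12h30m = 12:45 UTC (rolling into the previous day, 6 February 2032).
1 September 2031 is a Monday, so the first Sunday is September 7 and the second is September 14.
1 April 2032 is a Thursday, so the first Sunday is April 4 and the fourth is April 25.
At the standard offset (UTC+13:00), 12:45 UTC + 13h = 01:45 Wynion standard time (rolling into the next day, 7 February 2032).
The standard-time date in Wynion, 7 February 2032, falls between 14 September 2031 and 25 April 2032, so daylight saving is in effect and Wynion is at UTC+14:00.
12:45 UTC + 14h = 02:45 Wynion (rolling into the next day, 7 February 2032).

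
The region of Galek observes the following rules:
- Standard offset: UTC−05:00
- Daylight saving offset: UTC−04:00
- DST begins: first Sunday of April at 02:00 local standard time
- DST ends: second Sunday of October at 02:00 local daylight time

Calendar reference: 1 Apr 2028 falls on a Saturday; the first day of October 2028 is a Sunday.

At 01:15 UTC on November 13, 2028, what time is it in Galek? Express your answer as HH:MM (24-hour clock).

20:15

1 April 2028 is a Saturday, so the first Sunday is April 2.
1 October 2028 is a Sunday, so the first Sunday is October 1 and the second is October 8.
At the standard offset (UTC−05:00), 01:15 UTC − 5h = 20:15 Galek standard time (rolling into the previous day, 12 November 2028).
Daylight saving runs 2 April – 8 October; the standard-time date in Galek, November 12, 2028, is outside that window, so Galek is on standard time at UTC−05:00.
01:15 UTC − 5h = 20:15 local (rolling into the previous day, 12 November 2028).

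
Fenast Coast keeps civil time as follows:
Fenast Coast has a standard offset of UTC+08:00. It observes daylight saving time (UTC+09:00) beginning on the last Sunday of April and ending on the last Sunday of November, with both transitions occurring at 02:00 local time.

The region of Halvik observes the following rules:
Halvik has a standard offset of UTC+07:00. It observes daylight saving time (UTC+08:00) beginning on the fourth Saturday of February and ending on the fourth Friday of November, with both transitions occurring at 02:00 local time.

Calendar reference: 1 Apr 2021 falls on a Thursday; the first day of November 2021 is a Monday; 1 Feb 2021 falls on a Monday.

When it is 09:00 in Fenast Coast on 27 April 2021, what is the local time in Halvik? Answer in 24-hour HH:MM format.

1 April 2021 is a Thursday, so Sundays fall on 4, 11, 18, 25; the last is April 25.
1 November 2021 is a Monday, so Sundays fall on 7, 14, 21, 28; the last is November 28.
27 April 2021 lies within the daylight-saving period (25 April – 28 November), so Fenast Coast is on daylight time, UTC+09:00.
09:00 Fenast Coast − 9h = 00:00 UTC.
1 February 2021 is a Monday, so the first Saturday is February 6 and the fourth is February 27.
1 November 2021 is a Monday, so the first Friday is November 5 and the fourth is November 26.
At the standard offset (UTC+07:00), 00:00 UTC + 7h = 07:00 Halvik standard time.
Daylight saving runs 27 February – 26 November; the standard-time date in Halvik, 27 April 2021, is inside that window, so Halvik is at UTC+08:00.
00:00 UTC + 8h = 08:00 Halvik.

08:00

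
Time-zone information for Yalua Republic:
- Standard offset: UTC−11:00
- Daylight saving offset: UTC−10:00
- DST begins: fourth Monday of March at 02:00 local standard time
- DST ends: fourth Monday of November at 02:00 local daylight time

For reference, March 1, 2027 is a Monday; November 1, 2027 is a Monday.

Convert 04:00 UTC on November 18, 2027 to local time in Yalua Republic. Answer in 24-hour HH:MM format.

18:00

1 March 2027 is a Monday, so the first Monday is March 1 and the fourth is March 22.
1 November 2027 is a Monday, so the first Monday is November 1 and the fourth is November 22.
At the standard offset (UTC−11:00), 04:00 UTC − 11h = 17:00 Yalua Republic standard time (rolling into the previous day, 17 November 2027).
The standard-time date in Yalua Republic, November 17, 2027, falls between 22 March and 22 November, so daylight saving is in effect and Yalua Republic is at UTC−10:00.
04:00 UTC − 10h = 18:00 local (rolling into the previous day, 17 November 2027).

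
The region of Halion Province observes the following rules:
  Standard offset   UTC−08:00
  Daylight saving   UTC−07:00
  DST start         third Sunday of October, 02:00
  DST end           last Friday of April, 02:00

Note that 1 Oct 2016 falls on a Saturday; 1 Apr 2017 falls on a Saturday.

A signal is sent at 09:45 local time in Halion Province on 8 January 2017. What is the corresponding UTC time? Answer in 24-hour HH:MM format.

1 October 2016 is a Saturday, so the first Sunday is October 2 and the third is October 16.
1 April 2017 is a Saturday, so Fridays fall on 7, 14, 21, 28; the last is April 28.
8 January 2017 falls between 16 October 2016 and 28 April 2017, so daylight saving is in effect and Halion Province is at UTC−07:00.
09:45 local + 7h = 16:45 UTC.

16:45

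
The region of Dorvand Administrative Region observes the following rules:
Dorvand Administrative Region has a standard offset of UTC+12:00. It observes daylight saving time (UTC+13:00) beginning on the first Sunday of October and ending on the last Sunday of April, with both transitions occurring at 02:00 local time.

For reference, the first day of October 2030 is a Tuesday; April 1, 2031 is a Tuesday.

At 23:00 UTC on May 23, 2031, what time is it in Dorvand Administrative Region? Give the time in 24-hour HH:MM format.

11:00

1 October 2030 is a Tuesday, so the first Sunday is October 6.
1 April 2031 is a Tuesday, so Sundays fall on 6, 13, 20, 27; the last is April 27.
At the standard offset (UTC+12:00), 23:00 UTC + 12h = 11:00 Dorvand Administrative Region standard time (rolling into the next day, 24 May 2031).
The standard-time date in Dorvand Administrative Region, May 24, 2031, is outside the daylight-saving period (6 October 2030 – 27 April 2031), so Dorvand Administrative Region is on standard time, UTC+12:00.
23:00 UTC + 12h = 11:00 local (rolling into the next day, 24 May 2031).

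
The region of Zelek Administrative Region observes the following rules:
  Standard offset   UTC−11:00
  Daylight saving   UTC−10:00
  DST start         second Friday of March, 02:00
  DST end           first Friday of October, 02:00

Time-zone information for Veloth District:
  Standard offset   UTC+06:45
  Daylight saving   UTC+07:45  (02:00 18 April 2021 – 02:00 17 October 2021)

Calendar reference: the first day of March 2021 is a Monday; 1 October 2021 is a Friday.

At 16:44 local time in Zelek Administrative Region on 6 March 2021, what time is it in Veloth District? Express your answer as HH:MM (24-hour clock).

1 March 2021 is a Monday, so the first Friday is March 5 and the second is March 12.
1 October 2021 is a Friday, so the first Friday is October 1.
6 March 2021 is outside the daylight-saving period (12 March – 1 October), so Zelek Administrative Region is on standard time, UTC−11:00.
16:44 Zelek Administrative Region + 11h = 03:44 UTC (rolling into the next day, 7 March 2021).
At the standard offset (UTC+06:45), 03:44 UTC + 6h45m = 10:29 Veloth District standard time.
The standard-time date in Veloth District, 7 March 2021, does not fall between 18 April and 17 October, so daylight saving is not in effect and Veloth District is at UTC+06:45.
03:44 UTC + 6h45m = 10:29 Veloth District.

10:29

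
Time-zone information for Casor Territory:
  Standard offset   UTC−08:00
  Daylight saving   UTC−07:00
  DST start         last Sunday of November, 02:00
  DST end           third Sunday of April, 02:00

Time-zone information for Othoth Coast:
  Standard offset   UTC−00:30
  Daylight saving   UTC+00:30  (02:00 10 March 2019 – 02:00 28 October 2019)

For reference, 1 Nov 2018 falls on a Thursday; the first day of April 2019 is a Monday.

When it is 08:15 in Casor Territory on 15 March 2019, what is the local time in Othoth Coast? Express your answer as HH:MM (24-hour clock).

15:45

1 November 2018 is a Thursday, so Sundays fall on 4, 11, 18, 25; the last is November 25.
1 April 2019 is a Monday, so the first Sunday is April 7 and the third is April 21.
Daylight saving runs 25 November 2018 – 21 April 2019; 15 March 2019 is inside that window, so Casor Territory is at UTC−07:00.
08:15 Casor Territory + 7h = 15:15 UTC.
At the standard offset (UTC−00:30), 15:15 UTC − 0h30m = 14:45 Othoth Coast standard time.
The standard-time date in Othoth Coast, 15 March 2019, lies within the daylight-saving period (10 March – 28 October), so Othoth Coast is on daylight time, UTC+00:30.
15:15 UTC + 0h30m = 15:45 Othoth Coast.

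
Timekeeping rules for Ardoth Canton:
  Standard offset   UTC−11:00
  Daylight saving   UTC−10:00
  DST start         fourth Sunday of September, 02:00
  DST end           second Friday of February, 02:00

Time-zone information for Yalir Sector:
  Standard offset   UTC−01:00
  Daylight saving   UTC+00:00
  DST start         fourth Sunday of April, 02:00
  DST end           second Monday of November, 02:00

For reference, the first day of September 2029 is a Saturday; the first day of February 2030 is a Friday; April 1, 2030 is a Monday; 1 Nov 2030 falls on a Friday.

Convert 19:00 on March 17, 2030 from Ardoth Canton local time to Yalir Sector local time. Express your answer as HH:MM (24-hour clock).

05:00

1 September 2029 is a Saturday, so the first Sunday is September 2 and the fourth is September 23.
1 February 2030 is a Friday, so the first Friday is February 1 and the second is February 8.
March 17, 2030 does not fall between 23 September 2029 and 8 February 2030, so daylight saving is not in effect and Ardoth Canton is at UTC−11:00.
19:00 Ardoth Canton + 11h = 06:00 UTC (rolling into the next day, 18 March 2030).
1 April 2030 is a Monday, so the first Sunday is April 7 and the fourth is April 28.
1 November 2030 is a Friday, so the first Monday is November 4 and the second is November 11.
At the standard offset (UTC−01:00), 06:00 UTC − 1h = 05:00 Yalir Sector standard time.
Daylight saving runs 28 April – 11 November; the standard-time date in Yalir Sector, March 18, 2030, is outside that window, so Yalir Sector is on standard time at UTC−01:00.
06:00 UTC − 1h = 05:00 Yalir Sector.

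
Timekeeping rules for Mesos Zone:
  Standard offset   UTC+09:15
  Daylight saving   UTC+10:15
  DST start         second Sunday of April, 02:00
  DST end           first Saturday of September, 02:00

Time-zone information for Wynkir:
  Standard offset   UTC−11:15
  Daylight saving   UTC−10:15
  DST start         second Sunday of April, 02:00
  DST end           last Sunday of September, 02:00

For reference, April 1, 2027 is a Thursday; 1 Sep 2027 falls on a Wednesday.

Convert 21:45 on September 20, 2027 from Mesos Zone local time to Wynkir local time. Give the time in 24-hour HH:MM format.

1 April 2027 is a Thursday, so the first Sunday is April 4 and the second is April 11.
1 September 2027 is a Wednesday, so the first Saturday is September 4.
Daylight saving runs 11 April – 4 September; September 20, 2027 is outside that window, so Mesos Zone is on standard time at UTC+09:15.
21:45 Mesos Zone − 9h15m = 12:30 UTC.
1 April 2027 is a Thursday, so the first Sunday is April 4 and the second is April 11.
1 September 2027 is a Wednesday, so Sundays fall on 5, 12, 19, 26; the last is September 26.
At the standard offset (UTC−11:15), 12:30 UTC − 11h15m = 01:15 Wynkir standard time.
The standard-time date in Wynkir, September 20, 2027, falls between 11 April and 26 September, so daylight saving is in effect and Wynkir is at UTC−10:15.
12:30 UTC − 10h15m = 02:15 Wynkir.

02:15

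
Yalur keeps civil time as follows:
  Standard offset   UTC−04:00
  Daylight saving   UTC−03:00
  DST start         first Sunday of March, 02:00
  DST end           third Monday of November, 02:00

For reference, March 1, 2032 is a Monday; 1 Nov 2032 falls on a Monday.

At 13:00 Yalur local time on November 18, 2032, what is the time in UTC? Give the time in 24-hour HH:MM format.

1 March 2032 is a Monday, so the first Sunday is March 7.
1 November 2032 is a Monday, so the first Monday is November 1 and the third is November 15.
November 18, 2032 is outside the daylight-saving period (7 March – 15 November), so Yalur is on standard time, UTC−04:00.
13:00 local + 4h = 17:00 UTC.

17:00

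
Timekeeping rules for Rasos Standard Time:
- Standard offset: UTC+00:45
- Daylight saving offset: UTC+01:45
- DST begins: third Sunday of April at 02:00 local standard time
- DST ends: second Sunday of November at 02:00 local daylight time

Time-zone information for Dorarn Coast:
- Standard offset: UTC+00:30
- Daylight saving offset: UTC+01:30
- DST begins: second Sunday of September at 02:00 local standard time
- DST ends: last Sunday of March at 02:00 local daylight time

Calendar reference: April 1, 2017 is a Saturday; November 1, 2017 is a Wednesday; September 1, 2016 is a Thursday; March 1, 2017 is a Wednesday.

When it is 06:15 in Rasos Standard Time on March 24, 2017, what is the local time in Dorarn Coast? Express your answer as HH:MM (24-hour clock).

1 April 2017 is a Saturday, so the first Sunday is April 2 and the third is April 16.
1 November 2017 is a Wednesday, so the first Sunday is November 5 and the second is November 12.
Daylight saving runs 16 April – 12 November; March 24, 2017 is outside that window, so Rasos Standard Time is on standard time at UTC+00:45.
06:15 Rasos Standard Time − 0h45m = 05:30 UTC.
1 September 2016 is a Thursday, so the first Sunday is September 4 and the second is September 11.
1 March 2017 is a Wednesday, so Sundays fall on 5, 12, 19, 26; the last is March 26.
At the standard offset (UTC+00:30), 05:30 UTC + 0h30m = 06:00 Dorarn Coast standard time.
The standard-time date in Dorarn Coast, March 24, 2017, lies within the daylight-saving period (11 September 2016 – 26 March 2017), so Dorarn Coast is on daylight time, UTC+01:30.
05:30 UTC + 1h30m = 07:00 Dorarn Coast.

07:00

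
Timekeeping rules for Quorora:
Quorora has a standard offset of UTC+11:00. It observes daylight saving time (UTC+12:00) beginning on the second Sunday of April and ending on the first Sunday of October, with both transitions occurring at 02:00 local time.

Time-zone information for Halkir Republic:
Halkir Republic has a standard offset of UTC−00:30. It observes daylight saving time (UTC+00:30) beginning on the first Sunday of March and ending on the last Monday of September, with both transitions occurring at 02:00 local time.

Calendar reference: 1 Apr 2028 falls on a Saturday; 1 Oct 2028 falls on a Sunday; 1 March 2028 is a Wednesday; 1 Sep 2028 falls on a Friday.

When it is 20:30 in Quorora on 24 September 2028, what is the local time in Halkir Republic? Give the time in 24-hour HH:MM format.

09:00

1 April 2028 is a Saturday, so the first Sunday is April 2 and the second is April 9.
1 October 2028 is a Sunday, so the first Sunday is October 1.
24 September 2028 falls between 9 April and 1 October, so daylight saving is in effect and Quorora is at UTC+12:00.
20:30 Quorora − 12h = 08:30 UTC.
1 March 2028 is a Wednesday, so the first Sunday is March 5.
1 September 2028 is a Friday, so Mondays fall on 4, 11, 18, 25; the last is September 25.
At the standard offset (UTC−00:30), 08:30 UTC − 0h30m = 08:00 Halkir Republic standard time.
Daylight saving runs 5 March – 25 September; the standard-time date in Halkir Republic, 24 September 2028, is inside that window, so Halkir Republic is at UTC+00:30.
08:30 UTC + 0h30m = 09:00 Halkir Republic.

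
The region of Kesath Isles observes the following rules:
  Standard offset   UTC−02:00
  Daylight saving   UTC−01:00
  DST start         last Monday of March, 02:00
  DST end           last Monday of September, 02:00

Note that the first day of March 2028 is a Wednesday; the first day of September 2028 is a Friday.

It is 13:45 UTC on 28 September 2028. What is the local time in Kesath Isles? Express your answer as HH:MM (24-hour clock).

1 March 2028 is a Wednesday, so Mondays fall on 6, 13, 20, 27; the last is March 27.
1 September 2028 is a Friday, so Mondays fall on 4, 11, 18, 25; the last is September 25.
At the standard offset (UTC−02:00), 13:45 UTC − 2h = 11:45 Kesath Isles standard time.
Daylight saving runs 27 March – 25 September; the standard-time date in Kesath Isles, 28 September 2028, is outside that window, so Kesath Isles is on standard time at UTC−02:00.
13:45 UTC − 2h = 11:45 local.

11:45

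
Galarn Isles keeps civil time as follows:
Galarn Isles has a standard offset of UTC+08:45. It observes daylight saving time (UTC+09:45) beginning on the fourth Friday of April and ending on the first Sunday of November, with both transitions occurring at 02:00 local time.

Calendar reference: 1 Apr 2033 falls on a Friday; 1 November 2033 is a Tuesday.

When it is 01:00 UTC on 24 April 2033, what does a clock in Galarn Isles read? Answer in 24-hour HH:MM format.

10:45

1 April 2033 is a Friday, so the first Friday is April 1 and the fourth is April 22.
1 November 2033 is a Tuesday, so the first Sunday is November 6.
At the standard offset (UTC+08:45), 01:00 UTC + 8h45m = 09:45 Galarn Isles standard time.
The standard-time date in Galarn Isles, 24 April 2033, lies within the daylight-saving period (22 April – 6 November), so Galarn Isles is on daylight time, UTC+09:45.
01:00 UTC + 9h45m = 10:45 local.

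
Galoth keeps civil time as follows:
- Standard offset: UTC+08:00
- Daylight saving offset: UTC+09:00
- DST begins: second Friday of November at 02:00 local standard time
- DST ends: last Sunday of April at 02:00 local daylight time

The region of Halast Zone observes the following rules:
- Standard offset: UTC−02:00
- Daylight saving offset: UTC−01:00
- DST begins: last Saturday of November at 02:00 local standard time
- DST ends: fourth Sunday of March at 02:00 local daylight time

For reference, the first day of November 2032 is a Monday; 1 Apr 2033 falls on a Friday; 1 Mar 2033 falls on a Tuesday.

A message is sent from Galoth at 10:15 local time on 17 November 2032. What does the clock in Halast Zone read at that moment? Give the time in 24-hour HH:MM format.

1 November 2032 is a Monday, so the first Friday is November 5 and the second is November 12.
1 April 2033 is a Friday, so Sundays fall on 3, 10, 17, 24; the last is April 24.
Daylight saving runs 12 November 2032 – 24 April 2033; 17 November 2032 is inside that window, so Galoth is at UTC+09:00.
10:15 Galoth − 9h = 01:15 UTC.
1 November 2032 is a Monday, so Saturdays fall on 6, 13, 20, 27; the last is November 27.
1 March 2033 is a Tuesday, so the first Sunday is March 6 and the fourth is March 27.
At the standard offset (UTC−02:00), 01:15 UTC − 2h = 23:15 Halast Zone standard time (rolling into the previous day, 16 November 2032).
Daylight saving runs 27 November 2032 – 27 March 2033; the standard-time date in Halast Zone, 16 November 2032, is outside that window, so Halast Zone is on standard time at UTC−02:00.
01:15 UTC − 2h = 23:15 Halast Zone (rolling into the previous day, 16 November 2032).

23:15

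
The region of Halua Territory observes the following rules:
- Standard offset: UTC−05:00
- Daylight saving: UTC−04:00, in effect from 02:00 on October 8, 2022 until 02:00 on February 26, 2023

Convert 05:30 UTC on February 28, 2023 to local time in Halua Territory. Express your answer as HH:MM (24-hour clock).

At the standard offset (UTC−05:00), 05:30 UTC − 5h = 00:30 Halua Territory standard time.
Daylight saving runs 8 October 2022 – 26 February 2023; the standard-time date in Halua Territory, February 28, 2023, is outside that window, so Halua Territory is on standard time at UTC−05:00.
05:30 UTC − 5h = 00:30 local.

00:30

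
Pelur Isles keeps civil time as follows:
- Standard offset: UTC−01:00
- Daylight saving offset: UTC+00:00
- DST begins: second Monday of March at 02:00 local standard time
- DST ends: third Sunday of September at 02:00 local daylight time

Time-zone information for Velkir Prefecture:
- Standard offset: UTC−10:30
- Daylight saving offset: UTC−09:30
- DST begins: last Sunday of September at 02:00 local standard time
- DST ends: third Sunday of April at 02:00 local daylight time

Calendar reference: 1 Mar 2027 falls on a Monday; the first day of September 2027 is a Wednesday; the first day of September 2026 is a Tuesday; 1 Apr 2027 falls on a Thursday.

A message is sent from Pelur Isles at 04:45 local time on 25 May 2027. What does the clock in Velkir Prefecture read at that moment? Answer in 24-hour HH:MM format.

1 March 2027 is a Monday, so the first Monday is March 1 and the second is March 8.
1 September 2027 is a Wednesday, so the first Sunday is September 5 and the third is September 19.
25 May 2027 lies within the daylight-saving period (8 March – 19 September), so Pelur Isles is on daylight time, UTC+00:00.
04:45 Pelur Isles − 0h = 04:45 UTC.
1 September 2026 is a Tuesday, so Sundays fall on 6, 13, 20, 27; the last is September 27.
1 April 2027 is a Thursday, so the first Sunday is April 4 and the third is April 18.
At the standard offset (UTC−10:30), 04:45 UTC − 10h30m = 18:15 Velkir Prefecture standard time (rolling into the previous day, 24 May 2027).
The standard-time date in Velkir Prefecture, 24 May 2027, is outside the daylight-saving period (27 September 2026 – 18 April 2027), so Velkir Prefecture is on standard time, UTC−10:30.
04:45 UTC − 10h30m = 18:15 Velkir Prefecture (rolling into the previous day, 24 May 2027).

18:15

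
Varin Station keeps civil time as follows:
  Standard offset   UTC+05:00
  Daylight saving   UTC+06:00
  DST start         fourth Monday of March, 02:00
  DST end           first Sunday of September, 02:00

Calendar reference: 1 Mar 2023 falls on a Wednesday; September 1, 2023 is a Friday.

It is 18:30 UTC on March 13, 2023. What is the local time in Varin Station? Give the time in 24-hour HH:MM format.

1 March 2023 is a Wednesday, so the first Monday is March 6 and the fourth is March 27.
1 September 2023 is a Friday, so the first Sunday is September 3.
At the standard offset (UTC+05:00), 18:30 UTC + 5h = 23:30 Varin Station standard time.
The standard-time date in Varin Station, March 13, 2023, is outside the daylight-saving period (27 March – 3 September), so Varin Station is on standard time, UTC+05:00.
18:30 UTC + 5h = 23:30 local.

23:30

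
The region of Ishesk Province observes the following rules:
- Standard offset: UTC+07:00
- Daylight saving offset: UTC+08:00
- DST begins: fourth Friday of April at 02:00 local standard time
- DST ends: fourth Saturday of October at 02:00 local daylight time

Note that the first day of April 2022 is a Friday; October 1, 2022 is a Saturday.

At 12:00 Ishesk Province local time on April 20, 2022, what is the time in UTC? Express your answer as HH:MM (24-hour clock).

1 April 2022 is a Friday, so the first Friday is April 1 and the fourth is April 22.
1 October 2022 is a Saturday, so the first Saturday is October 1 and the fourth is October 22.
April 20, 2022 is outside the daylight-saving period (22 April – 22 October), so Ishesk Province is on standard time, UTC+07:00.
12:00 local − 7h = 05:00 UTC.

05:00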